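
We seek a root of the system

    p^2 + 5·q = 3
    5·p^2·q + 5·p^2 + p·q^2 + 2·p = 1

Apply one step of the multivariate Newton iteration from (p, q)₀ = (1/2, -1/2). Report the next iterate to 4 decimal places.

At (1/2, -1/2): F = (-5.2500, 0.7500).
Jacobian J = [[2·p, 5], [10·p·q + 10·p + q^2 + 2, 5·p^2 + 2·p·q]].
At the point, J = [[1.0000, 5.0000], [4.7500, 0.7500]] (det J = -23.0000).
Solving J·Δ = −F gives Δ = (-0.3342, 1.1168).
Then the next iterate is (p, q)₁ = (0.1658, 0.6168).

(0.1658, 0.6168)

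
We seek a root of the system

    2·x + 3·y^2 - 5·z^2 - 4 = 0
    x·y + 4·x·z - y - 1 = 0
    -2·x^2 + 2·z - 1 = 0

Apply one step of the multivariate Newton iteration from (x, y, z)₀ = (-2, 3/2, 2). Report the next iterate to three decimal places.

(-1.052, 0.780, 0.708)

At (-2, 3/2, 2): F = (-21.250, -21.500, -5.000).
Jacobian J = [[2, 6·y, -10·z], [y + 4·z, x - 1, 4·x], [-4·x, 0, 2]].
At the point, J = [[2.000, 9.000, -20.000], [9.500, -3.000, -8.000], [8.000, 0.000, 2.000]] (det J = -1239.000).
Solving J·Δ = −F gives Δ = (0.948, -0.720, -1.292).
Then the next iterate is (x, y, z)₁ = (-1.052, 0.780, 0.708).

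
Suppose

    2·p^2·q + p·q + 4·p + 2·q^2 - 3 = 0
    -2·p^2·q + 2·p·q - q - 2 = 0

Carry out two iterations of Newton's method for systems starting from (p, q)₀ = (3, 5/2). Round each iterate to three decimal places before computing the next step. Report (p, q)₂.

At (3, 5/2): F = (74.000, -34.500).
Jacobian J = [[4·p·q + q + 4, 2·p^2 + p + 4·q], [-4·p·q + 2·q, -2·p^2 + 2·p - 1]].
At the point, J = [[36.500, 31.000], [-25.000, -13.000]] (det J = 300.500).
Solving J·Δ = −F gives Δ = (-0.358, -1.966).
Then the next iterate is (p, q)₁ = (2.642, 0.534).
Round to (2.642, 0.534) and repeat: F = (17.00396, -7.16716), J = [[10.17731, 18.73833], [-4.57531, -9.67633]].
Δ = (-2.372, 0.381), so (p, q)₂ = (0.270, 0.915).

(0.270, 0.915)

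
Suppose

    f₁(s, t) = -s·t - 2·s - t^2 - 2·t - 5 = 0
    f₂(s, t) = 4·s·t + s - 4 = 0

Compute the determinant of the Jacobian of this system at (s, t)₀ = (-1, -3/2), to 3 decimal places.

J = [[-t - 2, -s - 2·t - 2], [4·t + 1, 4·s]].
At the point, J = [[-0.500, 2.000], [-5.000, -4.000]].
det J = 12.000.

12.000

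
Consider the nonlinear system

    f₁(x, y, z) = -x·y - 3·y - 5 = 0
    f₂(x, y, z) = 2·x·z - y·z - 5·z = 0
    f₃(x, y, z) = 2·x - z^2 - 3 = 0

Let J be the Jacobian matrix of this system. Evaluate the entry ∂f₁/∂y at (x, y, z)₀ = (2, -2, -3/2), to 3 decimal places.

-5.000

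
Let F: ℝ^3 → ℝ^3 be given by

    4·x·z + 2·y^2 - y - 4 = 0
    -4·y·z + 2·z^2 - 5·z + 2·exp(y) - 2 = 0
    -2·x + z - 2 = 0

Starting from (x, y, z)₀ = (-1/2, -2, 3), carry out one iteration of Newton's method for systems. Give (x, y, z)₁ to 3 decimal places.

At (-1/2, -2, 3): F = (0.000, 25.27067, 2.000).
Jacobian J = [[4·z, 4·y - 1, 4·x], [0, -4·z + 2·exp(y), -4·y + 4·z - 5], [-2, 0, 1]].
At the point, J = [[12.000, -9.000, -2.000], [0.000, -11.72933, 15.000], [-2.000, 0.000, 1.000]] (det J = 176.16536).
Solving J·Δ = −F gives Δ = (0.508, 0.896, -0.984).
Then the next iterate is (x, y, z)₁ = (0.008, -1.104, 2.016).

(0.008, -1.104, 2.016)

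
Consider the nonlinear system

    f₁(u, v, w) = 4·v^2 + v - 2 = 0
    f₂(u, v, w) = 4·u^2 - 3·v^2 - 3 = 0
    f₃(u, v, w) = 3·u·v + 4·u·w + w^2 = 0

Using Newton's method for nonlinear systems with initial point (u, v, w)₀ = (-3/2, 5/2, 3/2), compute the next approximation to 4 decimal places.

(-1.0446, 1.2857, -0.6295)

At (-3/2, 5/2, 3/2): F = (25.5000, -12.7500, -18.0000).
Jacobian J = [[0, 8·v + 1, 0], [8·u, -6·v, 0], [3·v + 4·w, 3·u, 4·u + 2·w]].
At the point, J = [[0.0000, 21.0000, 0.0000], [-12.0000, -15.0000, 0.0000], [13.5000, -4.5000, -3.0000]] (det J = -756.0000).
Solving J·Δ = −F gives Δ = (0.4554, -1.2143, -2.1295).
Then the next iterate is (u, v, w)₁ = (-1.0446, 1.2857, -0.6295).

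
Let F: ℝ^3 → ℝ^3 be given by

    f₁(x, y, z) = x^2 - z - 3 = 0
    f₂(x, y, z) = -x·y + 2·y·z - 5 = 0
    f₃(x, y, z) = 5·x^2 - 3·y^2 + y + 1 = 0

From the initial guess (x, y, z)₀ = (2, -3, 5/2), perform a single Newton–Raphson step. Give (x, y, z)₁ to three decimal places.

(1.852, -2.370, 0.407)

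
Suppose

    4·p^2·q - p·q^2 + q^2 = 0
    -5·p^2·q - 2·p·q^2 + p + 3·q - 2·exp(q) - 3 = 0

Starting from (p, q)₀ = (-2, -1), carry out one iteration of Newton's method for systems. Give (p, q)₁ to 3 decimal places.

(-0.967, -1.250)

At (-2, -1): F = (-13.000, 15.26424).
Jacobian J = [[8·p·q - q^2, 4·p^2 - 2·p·q + 2·q], [-10·p·q - 2·q^2 + 1, -5·p^2 - 4·p·q - 2·exp(q) + 3]].
At the point, J = [[15.000, 10.000], [-21.000, -25.73576]] (det J = -176.03638).
Solving J·Δ = −F gives Δ = (1.033, -0.250).
Then the next iterate is (p, q)₁ = (-0.967, -1.250).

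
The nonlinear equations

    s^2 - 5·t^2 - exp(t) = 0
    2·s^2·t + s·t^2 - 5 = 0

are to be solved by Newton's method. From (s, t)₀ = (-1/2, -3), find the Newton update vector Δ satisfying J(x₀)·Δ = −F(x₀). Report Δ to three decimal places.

At (-1/2, -3): F = (-44.79979, -11.000).
Jacobian J = [[2·s, -10·t - exp(t)], [4·s·t + t^2, 2·s^2 + 2·s·t]].
At the point, J = [[-1.000, 29.95021], [15.000, 3.500]] (det J = -452.75319).
Solving J·Δ = −F gives Δ = (0.381, 1.509).

(0.381, 1.509)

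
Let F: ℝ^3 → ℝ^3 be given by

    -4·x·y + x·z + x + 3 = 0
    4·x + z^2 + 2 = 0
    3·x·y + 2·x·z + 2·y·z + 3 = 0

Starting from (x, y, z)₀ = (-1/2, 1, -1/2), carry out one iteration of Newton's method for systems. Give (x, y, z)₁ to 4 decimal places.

(7.5357, 20.7857, 31.8929)

At (-1/2, 1, -1/2): F = (4.7500, 0.2500, 1.0000).
Jacobian J = [[-4·y + z + 1, -4·x, x], [4, 0, 2·z], [3·y + 2·z, 3·x + 2·z, 2·x + 2·y]].
At the point, J = [[-3.5000, 2.0000, -0.5000], [4.0000, 0.0000, -1.0000], [2.0000, -2.5000, 1.0000]] (det J = 1.7500).
Solving J·Δ = −F gives Δ = (8.0357, 19.7857, 32.3929).
Then the next iterate is (x, y, z)₁ = (7.5357, 20.7857, 31.8929).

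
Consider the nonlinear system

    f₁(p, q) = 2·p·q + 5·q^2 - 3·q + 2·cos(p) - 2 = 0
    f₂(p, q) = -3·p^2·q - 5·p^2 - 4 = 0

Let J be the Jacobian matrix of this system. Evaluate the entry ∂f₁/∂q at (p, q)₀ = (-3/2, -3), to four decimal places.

-36.0000

∂f₁/∂q = 2·p + 10·q - 3.
At (-3/2, -3) this is -36.0000.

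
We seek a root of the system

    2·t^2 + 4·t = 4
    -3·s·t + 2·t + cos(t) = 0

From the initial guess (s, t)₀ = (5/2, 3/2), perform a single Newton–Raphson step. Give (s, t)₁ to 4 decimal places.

(1.6209, 0.8500)

At (5/2, 3/2): F = (6.5000, -8.179263).
Jacobian J = [[0, 4·t + 4], [-3·t, -3·s - sin(t) + 2]].
At the point, J = [[0.0000, 10.0000], [-4.5000, -6.497495]] (det J = 45.0000).
Solving J·Δ = −F gives Δ = (-0.8791, -0.6500).
Then the next iterate is (s, t)₁ = (1.6209, 0.8500).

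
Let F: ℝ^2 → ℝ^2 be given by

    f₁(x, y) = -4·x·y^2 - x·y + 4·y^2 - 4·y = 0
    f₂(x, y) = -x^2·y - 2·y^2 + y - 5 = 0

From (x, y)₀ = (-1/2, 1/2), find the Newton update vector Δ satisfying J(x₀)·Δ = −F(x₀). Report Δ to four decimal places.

(-21.0000, -12.5000)

At (-1/2, 1/2): F = (-0.2500, -5.1250).
Jacobian J = [[-4·y^2 - y, -8·x·y - x + 8·y - 4], [-2·x·y, -x^2 - 4·y + 1]].
At the point, J = [[-1.5000, 2.5000], [0.5000, -1.2500]] (det J = 0.6250).
Solving J·Δ = −F gives Δ = (-21.0000, -12.5000).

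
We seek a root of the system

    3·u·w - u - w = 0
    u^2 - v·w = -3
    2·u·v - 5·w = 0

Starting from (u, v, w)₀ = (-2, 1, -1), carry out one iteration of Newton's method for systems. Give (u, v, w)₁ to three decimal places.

(0.419, 2.581, -1.097)

At (-2, 1, -1): F = (9.000, 8.000, 1.000).
Jacobian J = [[3·w - 1, 0, 3·u - 1], [2·u, -w, -v], [2·v, 2·u, -5]].
At the point, J = [[-4.000, 0.000, -7.000], [-4.000, 1.000, -1.000], [2.000, -4.000, -5.000]] (det J = -62.000).
Solving J·Δ = −F gives Δ = (2.419, 1.581, -0.097).
Then the next iterate is (u, v, w)₁ = (0.419, 2.581, -1.097).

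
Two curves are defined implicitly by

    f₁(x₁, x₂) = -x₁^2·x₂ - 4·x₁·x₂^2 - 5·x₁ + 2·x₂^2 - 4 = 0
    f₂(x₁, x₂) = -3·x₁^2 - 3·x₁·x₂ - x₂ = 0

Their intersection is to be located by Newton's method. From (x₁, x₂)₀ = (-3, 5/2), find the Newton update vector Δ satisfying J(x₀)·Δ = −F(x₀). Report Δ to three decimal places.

At (-3, 5/2): F = (76.000, -7.000).
Jacobian J = [[-2·x₁·x₂ - 4·x₂^2 - 5, -x₁^2 - 8·x₁·x₂ + 4·x₂], [-6·x₁ - 3·x₂, -3·x₁ - 1]].
At the point, J = [[-15.000, 61.000], [10.500, 8.000]] (det J = -760.500).
Solving J·Δ = −F gives Δ = (1.361, -0.911).

(1.361, -0.911)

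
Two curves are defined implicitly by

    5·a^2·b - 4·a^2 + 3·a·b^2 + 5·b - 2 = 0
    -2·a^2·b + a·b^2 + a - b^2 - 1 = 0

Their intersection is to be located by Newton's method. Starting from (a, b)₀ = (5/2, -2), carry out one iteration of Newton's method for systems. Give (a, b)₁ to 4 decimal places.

(1.3191, -1.8391)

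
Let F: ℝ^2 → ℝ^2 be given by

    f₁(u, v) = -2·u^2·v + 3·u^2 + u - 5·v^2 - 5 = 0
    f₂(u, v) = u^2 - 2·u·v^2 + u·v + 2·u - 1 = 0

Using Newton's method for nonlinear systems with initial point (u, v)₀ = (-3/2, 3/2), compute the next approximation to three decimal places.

(-2.628, 0.532)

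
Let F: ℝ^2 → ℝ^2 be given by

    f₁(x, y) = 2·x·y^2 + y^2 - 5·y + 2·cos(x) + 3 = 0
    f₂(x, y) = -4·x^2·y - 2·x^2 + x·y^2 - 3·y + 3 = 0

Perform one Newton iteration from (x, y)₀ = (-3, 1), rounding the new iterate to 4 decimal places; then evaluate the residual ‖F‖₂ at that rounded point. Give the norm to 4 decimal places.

16.2433

At (-3, 1): F = (-8.979985, -57.0000).
Jacobian J = [[2·y^2 - 2·sin(x), 4·x·y + 2·y - 5], [-8·x·y - 4·x + y^2, -4·x^2 + 2·x·y - 3]].
At the point, J = [[2.282240, -15.0000], [37.0000, -45.0000]] (det J = 452.299199).
Solving J·Δ = −F gives Δ = (0.9969, -0.4470).
Then the next iterate is (x, y)₁ = (-2.0031, 0.5530).
Re-evaluating at (-2.0031, 0.5530): F = (-1.522250, -16.171835), so ‖F‖₂ = 16.2433.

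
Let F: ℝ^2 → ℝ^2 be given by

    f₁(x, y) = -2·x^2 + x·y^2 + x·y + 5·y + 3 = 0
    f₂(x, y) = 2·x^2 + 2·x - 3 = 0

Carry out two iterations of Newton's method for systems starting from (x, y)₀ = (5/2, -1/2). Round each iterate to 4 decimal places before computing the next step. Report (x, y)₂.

(0.8842, -0.3133)

At (5/2, -1/2): F = (-12.6250, 14.5000).
Jacobian J = [[-4·x + y^2 + y, 2·x·y + x + 5], [4·x + 2, 0]].
At the point, J = [[-10.2500, 5.0000], [12.0000, 0.0000]] (det J = -60.0000).
Solving J·Δ = −F gives Δ = (-1.2083, 0.0479).
Then the next iterate is (x, y)₁ = (1.2917, -0.4521).
Round to (1.2917, -0.4521) and repeat: F = (-2.917439, 2.920378), J = [[-5.414506, 5.123745], [7.1668, 0.0000]].
Δ = (-0.4075, 0.1388), so (x, y)₂ = (0.8842, -0.3133).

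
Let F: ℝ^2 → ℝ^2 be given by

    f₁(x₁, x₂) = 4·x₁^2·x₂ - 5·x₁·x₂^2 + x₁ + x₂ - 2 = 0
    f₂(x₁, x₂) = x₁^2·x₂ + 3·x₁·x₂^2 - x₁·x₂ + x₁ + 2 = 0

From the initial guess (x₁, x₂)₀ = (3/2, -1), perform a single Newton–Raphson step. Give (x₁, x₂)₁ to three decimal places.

(1.899, -0.024)

At (3/2, -1): F = (-18.000, 7.250).
Jacobian J = [[8·x₁·x₂ - 5·x₂^2 + 1, 4·x₁^2 - 10·x₁·x₂ + 1], [2·x₁·x₂ + 3·x₂^2 - x₂ + 1, x₁^2 + 6·x₁·x₂ - x₁]].
At the point, J = [[-16.000, 25.000], [2.000, -8.250]] (det J = 82.000).
Solving J·Δ = −F gives Δ = (0.399, 0.976).
Then the next iterate is (x₁, x₂)₁ = (1.899, -0.024).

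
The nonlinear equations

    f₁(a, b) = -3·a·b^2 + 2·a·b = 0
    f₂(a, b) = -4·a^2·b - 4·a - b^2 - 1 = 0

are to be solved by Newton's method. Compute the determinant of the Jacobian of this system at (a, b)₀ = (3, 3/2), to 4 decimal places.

J = [[-3·b^2 + 2·b, -6·a·b + 2·a], [-8·a·b - 4, -4·a^2 - 2·b]].
At the point, J = [[-3.7500, -21.0000], [-40.0000, -39.0000]].
det J = -693.7500.

-693.7500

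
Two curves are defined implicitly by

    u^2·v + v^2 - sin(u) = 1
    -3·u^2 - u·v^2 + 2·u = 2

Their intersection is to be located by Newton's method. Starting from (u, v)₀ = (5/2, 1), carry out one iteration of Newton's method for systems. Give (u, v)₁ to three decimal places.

At (5/2, 1): F = (5.65153, -18.250).
Jacobian J = [[2·u·v - cos(u), u^2 + 2·v], [-6·u - v^2 + 2, -2·u·v]].
At the point, J = [[5.80114, 8.250], [-14.000, -5.000]] (det J = 86.49428).
Solving J·Δ = −F gives Δ = (-1.414, 0.309).
Then the next iterate is (u, v)₁ = (1.086, 1.309).

(1.086, 1.309)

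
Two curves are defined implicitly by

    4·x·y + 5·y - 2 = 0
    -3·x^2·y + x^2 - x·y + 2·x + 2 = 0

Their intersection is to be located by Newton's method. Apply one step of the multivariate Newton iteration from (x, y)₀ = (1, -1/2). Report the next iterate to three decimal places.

(0.378, 0.084)

At (1, -1/2): F = (-6.500, 7.000).
Jacobian J = [[4·y, 4·x + 5], [-6·x·y + 2·x - y + 2, -3·x^2 - x]].
At the point, J = [[-2.000, 9.000], [7.500, -4.000]] (det J = -59.500).
Solving J·Δ = −F gives Δ = (-0.622, 0.584).
Then the next iterate is (x, y)₁ = (0.378, 0.084).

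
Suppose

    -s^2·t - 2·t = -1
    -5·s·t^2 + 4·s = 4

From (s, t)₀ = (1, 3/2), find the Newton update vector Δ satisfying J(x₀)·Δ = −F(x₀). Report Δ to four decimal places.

At (1, 3/2): F = (-3.5000, -11.2500).
Jacobian J = [[-2·s·t, -s^2 - 2], [-5·t^2 + 4, -10·s·t]].
At the point, J = [[-3.0000, -3.0000], [-7.2500, -15.0000]] (det J = 23.2500).
Solving J·Δ = −F gives Δ = (-0.8065, -0.3602).

(-0.8065, -0.3602)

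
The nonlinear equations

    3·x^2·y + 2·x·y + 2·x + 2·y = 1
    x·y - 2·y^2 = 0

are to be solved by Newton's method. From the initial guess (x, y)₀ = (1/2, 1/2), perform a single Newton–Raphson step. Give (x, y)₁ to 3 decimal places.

At (1/2, 1/2): F = (1.875, -0.250).
Jacobian J = [[6·x·y + 2·y + 2, 3·x^2 + 2·x + 2], [y, x - 4·y]].
At the point, J = [[4.500, 3.750], [0.500, -1.500]] (det J = -8.625).
Solving J·Δ = −F gives Δ = (-0.217, -0.239).
Then the next iterate is (x, y)₁ = (0.283, 0.261).

(0.283, 0.261)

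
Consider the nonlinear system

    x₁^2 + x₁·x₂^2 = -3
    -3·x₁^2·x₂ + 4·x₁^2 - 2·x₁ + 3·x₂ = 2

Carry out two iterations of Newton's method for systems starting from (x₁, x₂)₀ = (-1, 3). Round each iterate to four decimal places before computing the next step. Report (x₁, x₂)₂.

(-6.0169, 2.3659)

At (-1, 3): F = (-5.0000, 4.0000).
Jacobian J = [[2·x₁ + x₂^2, 2·x₁·x₂], [-6·x₁·x₂ + 8·x₁ - 2, -3·x₁^2 + 3]].
At the point, J = [[7.0000, -6.0000], [8.0000, 0.0000]] (det J = 48.0000).
Solving J·Δ = −F gives Δ = (-0.5000, -1.4167).
Then the next iterate is (x₁, x₂)₁ = (-1.5000, 1.5833).
Round to (-1.5000, 1.5833) and repeat: F = (1.489742, 4.062625), J = [[-0.493161, -4.7499], [0.2497, -3.7500]].
Δ = (-4.5169, 0.7826), so (x₁, x₂)₂ = (-6.0169, 2.3659).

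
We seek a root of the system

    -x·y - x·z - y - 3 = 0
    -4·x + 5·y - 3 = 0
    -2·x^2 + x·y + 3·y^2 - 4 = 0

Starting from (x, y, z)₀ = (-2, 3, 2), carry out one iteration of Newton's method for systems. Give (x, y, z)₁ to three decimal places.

(0.311, 0.849, 6.853)

At (-2, 3, 2): F = (4.000, 20.000, 9.000).
Jacobian J = [[-y - z, -x - 1, -x], [-4, 5, 0], [-4·x + y, x + 6·y, 0]].
At the point, J = [[-5.000, 1.000, 2.000], [-4.000, 5.000, 0.000], [11.000, 16.000, 0.000]] (det J = -238.000).
Solving J·Δ = −F gives Δ = (2.311, -2.151, 4.853).
Then the next iterate is (x, y, z)₁ = (0.311, 0.849, 6.853).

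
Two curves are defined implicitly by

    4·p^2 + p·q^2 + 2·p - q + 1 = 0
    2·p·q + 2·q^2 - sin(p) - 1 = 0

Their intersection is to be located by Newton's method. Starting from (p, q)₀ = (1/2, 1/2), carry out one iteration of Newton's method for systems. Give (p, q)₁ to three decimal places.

(0.094, 0.676)

At (1/2, 1/2): F = (2.625, -0.47943).
Jacobian J = [[8·p + q^2 + 2, 2·p·q - 1], [2·q - cos(p), 2·p + 4·q]].
At the point, J = [[6.250, -0.500], [0.12242, 3.000]] (det J = 18.81121).
Solving J·Δ = −F gives Δ = (-0.406, 0.176).
Then the next iterate is (p, q)₁ = (0.094, 0.676).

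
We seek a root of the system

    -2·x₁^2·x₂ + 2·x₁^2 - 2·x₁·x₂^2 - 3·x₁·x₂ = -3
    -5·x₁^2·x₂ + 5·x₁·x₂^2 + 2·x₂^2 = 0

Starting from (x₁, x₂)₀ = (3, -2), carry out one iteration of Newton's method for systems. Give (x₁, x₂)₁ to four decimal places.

(1.5316, -1.6413)

At (3, -2): F = (51.0000, 158.0000).
Jacobian J = [[-4·x₁·x₂ + 4·x₁ - 2·x₂^2 - 3·x₂, -2·x₁^2 - 4·x₁·x₂ - 3·x₁], [-10·x₁·x₂ + 5·x₂^2, -5·x₁^2 + 10·x₁·x₂ + 4·x₂]].
At the point, J = [[34.0000, -3.0000], [80.0000, -113.0000]] (det J = -3602.0000).
Solving J·Δ = −F gives Δ = (-1.4684, 0.3587).
Then the next iterate is (x₁, x₂)₁ = (1.5316, -1.6413).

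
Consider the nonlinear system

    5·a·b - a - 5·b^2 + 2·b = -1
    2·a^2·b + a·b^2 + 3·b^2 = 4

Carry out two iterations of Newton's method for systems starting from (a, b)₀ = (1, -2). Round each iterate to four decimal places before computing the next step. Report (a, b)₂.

(-1.8875, -1.5045)

At (1, -2): F = (-34.0000, 8.0000).
Jacobian J = [[5·b - 1, 5·a - 10·b + 2], [4·a·b + b^2, 2·a^2 + 2·a·b + 6·b]].
At the point, J = [[-11.0000, 27.0000], [-4.0000, -14.0000]] (det J = 262.0000).
Solving J·Δ = −F gives Δ = (-0.9924, 0.8550).
Then the next iterate is (a, b)₁ = (0.0076, -1.1450).
Round to (0.0076, -1.1450) and repeat: F = (-7.896235, -0.057093), J = [[-6.7250, 13.4880], [1.276217, -6.887288]].
Δ = (-1.8951, -0.3595), so (a, b)₂ = (-1.8875, -1.5045).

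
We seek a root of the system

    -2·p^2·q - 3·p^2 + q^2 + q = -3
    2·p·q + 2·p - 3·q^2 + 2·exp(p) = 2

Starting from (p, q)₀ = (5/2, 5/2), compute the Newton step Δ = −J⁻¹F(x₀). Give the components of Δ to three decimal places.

At (5/2, 5/2): F = (-38.250, 21.11499).
Jacobian J = [[-4·p·q - 6·p, -2·p^2 + 2·q + 1], [2·q + 2·exp(p) + 2, 2·p - 6·q]].
At the point, J = [[-40.000, -6.500], [31.36499, -10.000]] (det J = 603.87242).
Solving J·Δ = −F gives Δ = (-0.861, -0.588).

(-0.861, -0.588)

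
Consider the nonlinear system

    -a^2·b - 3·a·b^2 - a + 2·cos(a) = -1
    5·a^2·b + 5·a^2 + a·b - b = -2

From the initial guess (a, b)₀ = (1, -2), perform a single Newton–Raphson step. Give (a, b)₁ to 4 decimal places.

(1.1476, -1.0458)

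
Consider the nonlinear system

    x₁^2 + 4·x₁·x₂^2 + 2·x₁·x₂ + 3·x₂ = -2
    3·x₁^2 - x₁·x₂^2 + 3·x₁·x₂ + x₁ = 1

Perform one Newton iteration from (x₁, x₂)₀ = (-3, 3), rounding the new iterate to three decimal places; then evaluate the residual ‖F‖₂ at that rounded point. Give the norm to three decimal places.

30.868

At (-3, 3): F = (-106.000, 23.000).
Jacobian J = [[2·x₁ + 4·x₂^2 + 2·x₂, 8·x₁·x₂ + 2·x₁ + 3], [6·x₁ - x₂^2 + 3·x₂ + 1, -2·x₁·x₂ + 3·x₁]].
At the point, J = [[36.000, -75.000], [-17.000, 9.000]] (det J = -951.000).
Solving J·Δ = −F gives Δ = (0.811, -1.024).
Then the next iterate is (x₁, x₂)₁ = (-2.189, 1.976).
Re-evaluating at (-2.189, 1.976): F = (-30.11967, 6.75689), so ‖F‖₂ = 30.868.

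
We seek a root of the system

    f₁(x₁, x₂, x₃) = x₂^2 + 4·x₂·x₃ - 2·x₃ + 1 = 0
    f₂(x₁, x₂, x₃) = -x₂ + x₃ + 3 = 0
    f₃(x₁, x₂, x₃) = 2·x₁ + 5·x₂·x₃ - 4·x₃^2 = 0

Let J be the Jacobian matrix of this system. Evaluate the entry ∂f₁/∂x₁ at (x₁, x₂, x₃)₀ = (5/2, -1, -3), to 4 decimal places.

0.0000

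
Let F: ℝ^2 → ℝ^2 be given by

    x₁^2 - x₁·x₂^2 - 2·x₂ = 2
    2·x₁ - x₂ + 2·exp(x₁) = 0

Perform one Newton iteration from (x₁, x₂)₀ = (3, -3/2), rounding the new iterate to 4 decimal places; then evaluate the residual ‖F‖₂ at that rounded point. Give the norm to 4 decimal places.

At (3, -3/2): F = (3.2500, 47.671074).
Jacobian J = [[2·x₁ - x₂^2, -2·x₁·x₂ - 2], [2·exp(x₁) + 2, -1]].
At the point, J = [[3.7500, 7.0000], [42.171074, -1.0000]] (det J = -298.947517).
Solving J·Δ = −F gives Δ = (-1.1271, 0.1395).
Then the next iterate is (x₁, x₂)₁ = (1.8729, -1.3605).
Re-evaluating at (1.8729, -1.3605): F = (0.762091, 18.120580), so ‖F‖₂ = 18.1366.

18.1366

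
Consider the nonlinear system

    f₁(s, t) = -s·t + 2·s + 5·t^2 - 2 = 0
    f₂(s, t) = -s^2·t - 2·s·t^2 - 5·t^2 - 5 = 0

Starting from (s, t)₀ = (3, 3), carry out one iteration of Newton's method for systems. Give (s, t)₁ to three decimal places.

At (3, 3): F = (40.000, -131.000).
Jacobian J = [[-t + 2, -s + 10·t], [-2·s·t - 2·t^2, -s^2 - 4·s·t - 10·t]].
At the point, J = [[-1.000, 27.000], [-36.000, -75.000]] (det J = 1047.000).
Solving J·Δ = −F gives Δ = (-0.513, -1.500).
Then the next iterate is (s, t)₁ = (2.487, 1.500).

(2.487, 1.500)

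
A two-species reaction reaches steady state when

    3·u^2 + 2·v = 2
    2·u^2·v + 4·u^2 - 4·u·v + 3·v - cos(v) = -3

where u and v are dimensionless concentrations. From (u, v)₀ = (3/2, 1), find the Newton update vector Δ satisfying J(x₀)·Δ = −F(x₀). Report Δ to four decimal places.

(-1.4602, 3.1959)

At (3/2, 1): F = (6.7500, 12.959698).
Jacobian J = [[6·u, 2], [4·u·v + 8·u - 4·v, 2·u^2 - 4·u + sin(v) + 3]].
At the point, J = [[9.0000, 2.0000], [14.0000, 2.341471]] (det J = -6.926761).
Solving J·Δ = −F gives Δ = (-1.4602, 3.1959).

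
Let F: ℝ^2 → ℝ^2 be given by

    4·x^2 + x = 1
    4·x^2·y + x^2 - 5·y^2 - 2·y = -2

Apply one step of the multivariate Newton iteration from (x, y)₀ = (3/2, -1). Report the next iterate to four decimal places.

At (3/2, -1): F = (9.5000, -7.7500).
Jacobian J = [[8·x + 1, 0], [8·x·y + 2·x, 4·x^2 - 10·y - 2]].
At the point, J = [[13.0000, 0.0000], [-9.0000, 17.0000]] (det J = 221.0000).
Solving J·Δ = −F gives Δ = (-0.7308, 0.0690).
Then the next iterate is (x, y)₁ = (0.7692, -0.9310).

(0.7692, -0.9310)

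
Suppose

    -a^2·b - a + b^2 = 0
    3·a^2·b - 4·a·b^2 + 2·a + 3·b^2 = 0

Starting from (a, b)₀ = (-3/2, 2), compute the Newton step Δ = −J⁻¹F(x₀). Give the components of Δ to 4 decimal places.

At (-3/2, 2): F = (1.0000, 46.5000).
Jacobian J = [[-2·a·b - 1, -a^2 + 2·b], [6·a·b - 4·b^2 + 2, 3·a^2 - 8·a·b + 6·b]].
At the point, J = [[5.0000, 1.7500], [-32.0000, 42.7500]] (det J = 269.7500).
Solving J·Δ = −F gives Δ = (0.1432, -0.9805).

(0.1432, -0.9805)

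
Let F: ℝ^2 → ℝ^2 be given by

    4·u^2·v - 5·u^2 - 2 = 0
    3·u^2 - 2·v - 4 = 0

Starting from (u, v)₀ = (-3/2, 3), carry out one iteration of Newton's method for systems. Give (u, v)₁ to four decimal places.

At (-3/2, 3): F = (13.7500, -3.2500).
Jacobian J = [[8·u·v - 10·u, 4·u^2], [6·u, -2]].
At the point, J = [[-21.0000, 9.0000], [-9.0000, -2.0000]] (det J = 123.0000).
Solving J·Δ = −F gives Δ = (-0.0142, -1.5610).
Then the next iterate is (u, v)₁ = (-1.5142, 1.4390).

(-1.5142, 1.4390)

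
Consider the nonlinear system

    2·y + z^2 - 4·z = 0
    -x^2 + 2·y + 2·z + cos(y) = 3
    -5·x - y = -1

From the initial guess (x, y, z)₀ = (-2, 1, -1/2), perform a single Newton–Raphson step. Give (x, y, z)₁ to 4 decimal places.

(0.7320, -2.6601, -1.1140)

At (-2, 1, -1/2): F = (4.2500, -5.459698, 10.0000).
Jacobian J = [[0, 2, 2·z - 4], [-2·x, -sin(y) + 2, 2], [-5, -1, 0]].
At the point, J = [[0.0000, 2.0000, -5.0000], [4.0000, 1.158529, 2.0000], [-5.0000, -1.0000, 0.0000]] (det J = -28.963225).
Solving J·Δ = −F gives Δ = (2.7320, -3.6601, -0.6140).
Then the next iterate is (x, y, z)₁ = (0.7320, -2.6601, -1.1140).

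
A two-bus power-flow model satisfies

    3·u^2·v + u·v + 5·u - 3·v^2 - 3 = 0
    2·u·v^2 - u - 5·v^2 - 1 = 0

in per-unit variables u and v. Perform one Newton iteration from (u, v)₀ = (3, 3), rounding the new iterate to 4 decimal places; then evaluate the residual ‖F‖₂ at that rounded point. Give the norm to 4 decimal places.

350.7388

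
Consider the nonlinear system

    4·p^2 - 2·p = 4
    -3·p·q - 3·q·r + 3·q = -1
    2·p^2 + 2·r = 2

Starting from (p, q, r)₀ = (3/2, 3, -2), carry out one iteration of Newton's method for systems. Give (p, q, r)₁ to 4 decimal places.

(1.3000, 2.0778, -0.6500)

At (3/2, 3, -2): F = (2.0000, 14.5000, -1.5000).
Jacobian J = [[8·p - 2, 0, 0], [-3·q, -3·p - 3·r + 3, -3·q], [4·p, 0, 2]].
At the point, J = [[10.0000, 0.0000, 0.0000], [-9.0000, 4.5000, -9.0000], [6.0000, 0.0000, 2.0000]] (det J = 90.0000).
Solving J·Δ = −F gives Δ = (-0.2000, -0.9222, 1.3500).
Then the next iterate is (p, q, r)₁ = (1.3000, 2.0778, -0.6500).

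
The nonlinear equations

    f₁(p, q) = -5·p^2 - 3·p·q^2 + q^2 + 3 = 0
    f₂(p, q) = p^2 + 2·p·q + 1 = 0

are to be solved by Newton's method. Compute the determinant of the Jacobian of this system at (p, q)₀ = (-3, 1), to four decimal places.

-82.0000

J = [[-10·p - 3·q^2, -6·p·q + 2·q], [2·p + 2·q, 2·p]].
At the point, J = [[27.0000, 20.0000], [-4.0000, -6.0000]].
det J = -82.0000.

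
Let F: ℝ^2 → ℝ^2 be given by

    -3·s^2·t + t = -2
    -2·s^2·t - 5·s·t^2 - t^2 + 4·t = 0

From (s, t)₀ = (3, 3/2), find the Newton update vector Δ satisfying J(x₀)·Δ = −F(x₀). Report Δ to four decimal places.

At (3, 3/2): F = (-37.0000, -57.0000).
Jacobian J = [[-6·s·t, -3·s^2 + 1], [-4·s·t - 5·t^2, -2·s^2 - 10·s·t - 2·t + 4]].
At the point, J = [[-27.0000, -26.0000], [-29.2500, -62.0000]] (det J = 913.5000).
Solving J·Δ = −F gives Δ = (-0.8889, -0.5000).

(-0.8889, -0.5000)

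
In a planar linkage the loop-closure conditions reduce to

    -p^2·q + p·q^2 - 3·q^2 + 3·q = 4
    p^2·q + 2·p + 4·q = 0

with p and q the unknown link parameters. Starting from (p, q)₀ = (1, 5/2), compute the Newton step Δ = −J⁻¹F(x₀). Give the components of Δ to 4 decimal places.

At (1, 5/2): F = (-11.5000, 14.5000).
Jacobian J = [[-2·p·q + q^2, -p^2 + 2·p·q - 6·q + 3], [2·p·q + 2, p^2 + 4]].
At the point, J = [[1.2500, -8.0000], [7.0000, 5.0000]] (det J = 62.2500).
Solving J·Δ = −F gives Δ = (-0.9398, -1.5843).

(-0.9398, -1.5843)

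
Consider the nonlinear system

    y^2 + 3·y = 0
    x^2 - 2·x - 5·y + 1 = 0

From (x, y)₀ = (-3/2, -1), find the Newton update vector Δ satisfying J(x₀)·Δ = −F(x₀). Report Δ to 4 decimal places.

At (-3/2, -1): F = (-2.0000, 11.2500).
Jacobian J = [[0, 2·y + 3], [2·x - 2, -5]].
At the point, J = [[0.0000, 1.0000], [-5.0000, -5.0000]] (det J = 5.0000).
Solving J·Δ = −F gives Δ = (0.2500, 2.0000).

(0.2500, 2.0000)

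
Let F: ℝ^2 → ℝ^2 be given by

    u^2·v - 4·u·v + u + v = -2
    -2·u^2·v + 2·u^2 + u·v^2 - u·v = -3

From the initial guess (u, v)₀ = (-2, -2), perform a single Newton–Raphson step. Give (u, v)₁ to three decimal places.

At (-2, -2): F = (-26.000, 15.000).
Jacobian J = [[2·u·v - 4·v + 1, u^2 - 4·u + 1], [-4·u·v + 4·u + v^2 - v, -2·u^2 + 2·u·v - u]].
At the point, J = [[17.000, 13.000], [-18.000, 2.000]] (det J = 268.000).
Solving J·Δ = −F gives Δ = (0.922, 0.795).
Then the next iterate is (u, v)₁ = (-1.078, -1.205).

(-1.078, -1.205)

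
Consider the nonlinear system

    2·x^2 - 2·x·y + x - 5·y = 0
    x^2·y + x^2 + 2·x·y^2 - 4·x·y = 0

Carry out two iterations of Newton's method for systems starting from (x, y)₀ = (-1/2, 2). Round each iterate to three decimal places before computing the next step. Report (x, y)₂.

At (-1/2, 2): F = (-8.000, 0.750).
Jacobian J = [[4·x - 2·y + 1, -2·x - 5], [2·x·y + 2·x + 2·y^2 - 4·y, x^2 + 4·x·y - 4·x]].
At the point, J = [[-5.000, -4.000], [-3.000, -1.750]] (det J = -3.250).
Solving J·Δ = −F gives Δ = (5.231, -8.538).
Then the next iterate is (x, y)₁ = (4.731, -6.538).
Round to (4.731, -6.538) and repeat: F = (144.04828, 404.22899), J = [[33.000, -14.462], [59.24233, -120.26675]].
Δ = (-3.688, 1.544), so (x, y)₂ = (1.043, -4.994).

(1.043, -4.994)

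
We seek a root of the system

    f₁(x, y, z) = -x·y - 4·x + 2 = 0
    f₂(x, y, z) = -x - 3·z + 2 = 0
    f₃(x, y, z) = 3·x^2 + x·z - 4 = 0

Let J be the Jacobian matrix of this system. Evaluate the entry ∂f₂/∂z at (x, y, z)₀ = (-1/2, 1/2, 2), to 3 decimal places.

-3.000

∂f₂/∂z = -3.
At (-1/2, 1/2, 2) this is -3.000.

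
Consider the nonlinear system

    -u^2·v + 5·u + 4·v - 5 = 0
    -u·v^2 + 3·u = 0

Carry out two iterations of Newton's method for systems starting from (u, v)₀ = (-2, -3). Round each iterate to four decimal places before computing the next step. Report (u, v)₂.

(-3.8814, -2.0070)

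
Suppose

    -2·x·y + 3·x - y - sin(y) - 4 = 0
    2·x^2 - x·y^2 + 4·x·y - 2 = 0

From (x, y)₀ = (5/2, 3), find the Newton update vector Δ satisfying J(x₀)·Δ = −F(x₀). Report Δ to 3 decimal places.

(-2.039, -1.701)

At (5/2, 3): F = (-14.64112, 18.000).
Jacobian J = [[-2·y + 3, -2·x - cos(y) - 1], [4·x - y^2 + 4·y, -2·x·y + 4·x]].
At the point, J = [[-3.000, -5.01001], [13.000, -5.000]] (det J = 80.13010).
Solving J·Δ = −F gives Δ = (-2.039, -1.701).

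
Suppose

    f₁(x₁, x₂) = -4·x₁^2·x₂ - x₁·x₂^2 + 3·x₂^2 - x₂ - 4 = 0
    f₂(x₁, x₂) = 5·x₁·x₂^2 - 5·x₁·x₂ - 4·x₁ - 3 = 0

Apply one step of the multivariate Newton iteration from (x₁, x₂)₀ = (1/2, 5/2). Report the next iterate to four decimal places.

(0.5640, 1.9681)

At (1/2, 5/2): F = (6.6250, 4.3750).
Jacobian J = [[-8·x₁·x₂ - x₂^2, -4·x₁^2 - 2·x₁·x₂ + 6·x₂ - 1], [5·x₂^2 - 5·x₂ - 4, 10·x₁·x₂ - 5·x₁]].
At the point, J = [[-16.2500, 10.5000], [14.7500, 10.0000]] (det J = -317.3750).
Solving J·Δ = −F gives Δ = (0.0640, -0.5319).
Then the next iterate is (x₁, x₂)₁ = (0.5640, 1.9681).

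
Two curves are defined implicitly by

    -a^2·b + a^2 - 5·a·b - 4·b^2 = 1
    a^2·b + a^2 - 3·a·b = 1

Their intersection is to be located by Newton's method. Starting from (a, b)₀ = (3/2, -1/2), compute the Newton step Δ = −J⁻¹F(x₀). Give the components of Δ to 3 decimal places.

At (3/2, -1/2): F = (5.125, 2.375).
Jacobian J = [[-2·a·b + 2·a - 5·b, -a^2 - 5·a - 8·b], [2·a·b + 2·a - 3·b, a^2 - 3·a]].
At the point, J = [[7.000, -5.750], [3.000, -2.250]] (det J = 1.500).
Solving J·Δ = −F gives Δ = (-1.417, -0.833).

(-1.417, -0.833)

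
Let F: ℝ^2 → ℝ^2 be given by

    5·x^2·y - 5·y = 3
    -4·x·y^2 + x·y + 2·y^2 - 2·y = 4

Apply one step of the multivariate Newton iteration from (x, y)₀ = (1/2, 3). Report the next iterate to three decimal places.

(0.428, -1.087)

At (1/2, 3): F = (-14.250, -8.500).
Jacobian J = [[10·x·y, 5·x^2 - 5], [-4·y^2 + y, -8·x·y + x + 4·y - 2]].
At the point, J = [[15.000, -3.750], [-33.000, -1.500]] (det J = -146.250).
Solving J·Δ = −F gives Δ = (-0.072, -4.087).
Then the next iterate is (x, y)₁ = (0.428, -1.087).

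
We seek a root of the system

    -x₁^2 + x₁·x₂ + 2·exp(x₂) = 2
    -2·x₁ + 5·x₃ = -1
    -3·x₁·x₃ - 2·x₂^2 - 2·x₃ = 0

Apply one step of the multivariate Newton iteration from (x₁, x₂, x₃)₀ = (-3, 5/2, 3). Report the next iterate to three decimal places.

At (-3, 5/2, 3): F = (5.86499, 22.000, 8.500).
Jacobian J = [[-2·x₁ + x₂, x₁ + 2·exp(x₂), 0], [-2, 0, 5], [-3·x₃, -4·x₂, -3·x₁ - 2]].
At the point, J = [[8.500, 21.36499, 0.000], [-2.000, 0.000, 5.000], [-9.000, -10.000, 7.000]] (det J = -237.31463).
Solving J·Δ = −F gives Δ = (-8.802, 3.228, -7.921).
Then the next iterate is (x₁, x₂, x₃)₁ = (-11.802, 5.728, -4.921).

(-11.802, 5.728, -4.921)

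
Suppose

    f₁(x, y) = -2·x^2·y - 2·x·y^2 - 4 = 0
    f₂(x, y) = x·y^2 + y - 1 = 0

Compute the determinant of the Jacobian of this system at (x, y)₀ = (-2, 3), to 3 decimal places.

J = [[-4·x·y - 2·y^2, -2·x^2 - 4·x·y], [y^2, 2·x·y + 1]].
At the point, J = [[6.000, 16.000], [9.000, -11.000]].
det J = -210.000.

-210.000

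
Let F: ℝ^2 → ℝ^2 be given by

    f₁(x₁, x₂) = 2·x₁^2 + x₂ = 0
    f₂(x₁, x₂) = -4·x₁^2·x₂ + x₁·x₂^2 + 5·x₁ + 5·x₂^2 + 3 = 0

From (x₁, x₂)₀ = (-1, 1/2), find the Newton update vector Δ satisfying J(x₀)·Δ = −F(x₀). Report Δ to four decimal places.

At (-1, 1/2): F = (2.5000, -3.0000).
Jacobian J = [[4·x₁, 1], [-8·x₁·x₂ + x₂^2 + 5, -4·x₁^2 + 2·x₁·x₂ + 10·x₂]].
At the point, J = [[-4.0000, 1.0000], [9.2500, 0.0000]] (det J = -9.2500).
Solving J·Δ = −F gives Δ = (0.3243, -1.2027).

(0.3243, -1.2027)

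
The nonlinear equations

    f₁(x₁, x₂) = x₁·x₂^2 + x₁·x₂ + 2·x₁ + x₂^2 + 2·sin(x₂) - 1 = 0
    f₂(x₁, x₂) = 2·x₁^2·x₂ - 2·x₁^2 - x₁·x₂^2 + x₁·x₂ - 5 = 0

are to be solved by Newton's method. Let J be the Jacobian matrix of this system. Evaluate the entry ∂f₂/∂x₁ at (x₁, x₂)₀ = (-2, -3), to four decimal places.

∂f₂/∂x₁ = 4·x₁·x₂ - 4·x₁ - x₂^2 + x₂.
At (-2, -3) this is 20.0000.

20.0000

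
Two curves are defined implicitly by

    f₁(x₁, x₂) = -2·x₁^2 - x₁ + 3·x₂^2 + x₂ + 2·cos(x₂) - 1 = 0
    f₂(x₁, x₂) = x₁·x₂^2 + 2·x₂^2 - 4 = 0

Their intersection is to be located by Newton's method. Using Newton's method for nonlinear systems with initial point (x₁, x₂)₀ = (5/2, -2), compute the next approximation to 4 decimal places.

At (5/2, -2): F = (-6.832294, 14.0000).
Jacobian J = [[-4·x₁ - 1, 6·x₂ - 2·sin(x₂) + 1], [x₂^2, 2·x₁·x₂ + 4·x₂]].
At the point, J = [[-11.0000, -9.181405], [4.0000, -18.0000]] (det J = 234.725621).
Solving J·Δ = −F gives Δ = (-1.0716, 0.5397).
Then the next iterate is (x₁, x₂)₁ = (1.4284, -1.4603).

(1.4284, -1.4603)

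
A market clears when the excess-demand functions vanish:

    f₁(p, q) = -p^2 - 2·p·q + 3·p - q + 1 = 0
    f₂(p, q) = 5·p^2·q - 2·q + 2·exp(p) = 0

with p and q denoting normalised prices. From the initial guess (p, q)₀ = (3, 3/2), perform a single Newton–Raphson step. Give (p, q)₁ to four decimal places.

At (3, 3/2): F = (-9.5000, 104.671074).
Jacobian J = [[-2·p - 2·q + 3, -2·p - 1], [10·p·q + 2·exp(p), 5·p^2 - 2]].
At the point, J = [[-6.0000, -7.0000], [85.171074, 43.0000]] (det J = 338.197517).
Solving J·Δ = −F gives Δ = (-0.9586, -0.5355).
Then the next iterate is (p, q)₁ = (2.0414, 0.9645).

(2.0414, 0.9645)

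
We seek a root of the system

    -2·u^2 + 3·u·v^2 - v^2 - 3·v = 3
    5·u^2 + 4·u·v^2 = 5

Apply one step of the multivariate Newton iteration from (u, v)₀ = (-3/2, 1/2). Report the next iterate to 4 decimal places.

(-0.8566, -0.2096)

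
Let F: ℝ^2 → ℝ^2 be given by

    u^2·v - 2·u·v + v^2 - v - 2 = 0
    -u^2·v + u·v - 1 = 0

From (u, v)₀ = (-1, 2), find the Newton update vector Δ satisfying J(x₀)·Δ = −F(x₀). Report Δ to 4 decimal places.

At (-1, 2): F = (6.0000, -5.0000).
Jacobian J = [[2·u·v - 2·v, u^2 - 2·u + 2·v - 1], [-2·u·v + v, -u^2 + u]].
At the point, J = [[-8.0000, 6.0000], [6.0000, -2.0000]] (det J = -20.0000).
Solving J·Δ = −F gives Δ = (0.9000, 0.2000).

(0.9000, 0.2000)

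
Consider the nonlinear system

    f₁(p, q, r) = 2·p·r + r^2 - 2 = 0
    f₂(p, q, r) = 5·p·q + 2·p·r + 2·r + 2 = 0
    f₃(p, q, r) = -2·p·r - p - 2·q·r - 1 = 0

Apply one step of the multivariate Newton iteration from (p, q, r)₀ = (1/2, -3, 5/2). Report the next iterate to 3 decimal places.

(0.575, -2.077, 1.313)

At (1/2, -3, 5/2): F = (6.750, 2.000, 11.000).
Jacobian J = [[2·r, 0, 2·p + 2·r], [5·q + 2·r, 5·p, 2·p + 2], [-2·r - 1, -2·r, -2·p - 2·q]].
At the point, J = [[5.000, 0.000, 6.000], [-10.000, 2.500, 3.000], [-6.000, -5.000, 5.000]] (det J = 527.500).
Solving J·Δ = −F gives Δ = (0.075, 0.923, -1.187).
Then the next iterate is (p, q, r)₁ = (0.575, -2.077, 1.313).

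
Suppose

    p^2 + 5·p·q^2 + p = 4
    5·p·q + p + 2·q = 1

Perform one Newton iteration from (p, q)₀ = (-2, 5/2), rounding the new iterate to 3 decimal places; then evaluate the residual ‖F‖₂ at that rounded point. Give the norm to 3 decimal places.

At (-2, 5/2): F = (-64.500, -23.000).
Jacobian J = [[2·p + 5·q^2 + 1, 10·p·q], [5·q + 1, 5·p + 2]].
At the point, J = [[28.250, -50.000], [13.500, -8.000]] (det J = 449.000).
Solving J·Δ = −F gives Δ = (1.412, -0.492).
Then the next iterate is (p, q)₁ = (-0.588, 2.008).
Re-evaluating at (-0.588, 2.008): F = (-16.09652, -3.47552), so ‖F‖₂ = 16.467.

16.467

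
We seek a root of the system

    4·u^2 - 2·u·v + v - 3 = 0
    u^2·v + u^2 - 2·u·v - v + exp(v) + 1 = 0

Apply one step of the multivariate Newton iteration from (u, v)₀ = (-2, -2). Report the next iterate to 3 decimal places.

At (-2, -2): F = (3.000, -8.86466).
Jacobian J = [[8·u - 2·v, -2·u + 1], [2·u·v + 2·u - 2·v, u^2 - 2·u + exp(v) - 1]].
At the point, J = [[-12.000, 5.000], [8.000, 7.13534]] (det J = -125.62402).
Solving J·Δ = −F gives Δ = (0.523, 0.656).
Then the next iterate is (u, v)₁ = (-1.477, -1.344).

(-1.477, -1.344)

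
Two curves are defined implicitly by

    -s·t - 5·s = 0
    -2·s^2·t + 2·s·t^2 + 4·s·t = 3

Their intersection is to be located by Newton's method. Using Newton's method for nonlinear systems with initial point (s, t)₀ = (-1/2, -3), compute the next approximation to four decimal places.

(0.3214, -1.7143)

At (-1/2, -3): F = (1.0000, -4.5000).
Jacobian J = [[-t - 5, -s], [-4·s·t + 2·t^2 + 4·t, -2·s^2 + 4·s·t + 4·s]].
At the point, J = [[-2.0000, 0.5000], [0.0000, 3.5000]] (det J = -7.0000).
Solving J·Δ = −F gives Δ = (0.8214, 1.2857).
Then the next iterate is (s, t)₁ = (0.3214, -1.7143).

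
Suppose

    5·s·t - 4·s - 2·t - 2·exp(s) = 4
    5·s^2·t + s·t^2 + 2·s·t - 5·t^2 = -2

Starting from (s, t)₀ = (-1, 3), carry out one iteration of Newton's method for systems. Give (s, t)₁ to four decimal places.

(-0.0618, 1.2705)

At (-1, 3): F = (-21.735759, -43.0000).
Jacobian J = [[5·t - 2·exp(s) - 4, 5·s - 2], [10·s·t + t^2 + 2·t, 5·s^2 + 2·s·t + 2·s - 10·t]].
At the point, J = [[10.264241, -7.0000], [-15.0000, -33.0000]] (det J = -443.719957).
Solving J·Δ = −F gives Δ = (0.9382, -1.7295).
Then the next iterate is (s, t)₁ = (-0.0618, 1.2705).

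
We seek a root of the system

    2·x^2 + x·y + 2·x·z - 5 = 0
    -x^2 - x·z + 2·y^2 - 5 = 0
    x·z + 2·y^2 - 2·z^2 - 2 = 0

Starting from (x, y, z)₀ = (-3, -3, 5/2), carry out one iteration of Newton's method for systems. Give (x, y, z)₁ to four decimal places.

At (-3, -3, 5/2): F = (7.0000, 11.5000, -4.0000).
Jacobian J = [[4·x + y + 2·z, x, 2·x], [-2·x - z, 4·y, -x], [z, 4·y, x - 4·z]].
At the point, J = [[-10.0000, -3.0000, -6.0000], [3.5000, -12.0000, 3.0000], [2.5000, -12.0000, -13.0000]] (det J = -2007.0000).
Solving J·Δ = −F gives Δ = (1.0202, 0.9978, -1.0325).
Then the next iterate is (x, y, z)₁ = (-1.9798, -2.0022, 1.4675).

(-1.9798, -2.0022, 1.4675)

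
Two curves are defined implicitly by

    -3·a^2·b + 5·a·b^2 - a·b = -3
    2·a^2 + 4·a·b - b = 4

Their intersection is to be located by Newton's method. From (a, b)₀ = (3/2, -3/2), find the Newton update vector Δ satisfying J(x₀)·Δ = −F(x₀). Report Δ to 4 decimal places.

(0.4114, 1.4000)

At (3/2, -3/2): F = (32.2500, -7.0000).
Jacobian J = [[-6·a·b + 5·b^2 - b, -3·a^2 + 10·a·b - a], [4·a + 4·b, 4·a - 1]].
At the point, J = [[26.2500, -30.7500], [0.0000, 5.0000]] (det J = 131.2500).
Solving J·Δ = −F gives Δ = (0.4114, 1.4000).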